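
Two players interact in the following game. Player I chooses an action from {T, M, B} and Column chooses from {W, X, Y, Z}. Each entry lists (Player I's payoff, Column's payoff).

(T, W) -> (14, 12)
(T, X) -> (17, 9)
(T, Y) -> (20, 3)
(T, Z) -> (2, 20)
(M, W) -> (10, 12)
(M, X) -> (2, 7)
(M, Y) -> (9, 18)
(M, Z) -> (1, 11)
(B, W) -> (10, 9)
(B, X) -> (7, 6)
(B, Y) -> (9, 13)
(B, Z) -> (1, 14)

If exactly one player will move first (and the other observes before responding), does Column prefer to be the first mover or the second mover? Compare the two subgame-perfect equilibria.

If Player I leads: Column's best replies are T→Z, M→Y, B→Z; Player I's induced payoffs 2, 9, 1; outcome (M, Y), payoffs (9, 18).
If Column leads: Player I's best replies are W→T, X→T, Y→T, Z→T; Column's induced payoffs 12, 9, 3, 20; outcome (T, Z), payoffs (2, 20).
Column gets 20 moving first and 18 moving second, so Column prefers to move first.

first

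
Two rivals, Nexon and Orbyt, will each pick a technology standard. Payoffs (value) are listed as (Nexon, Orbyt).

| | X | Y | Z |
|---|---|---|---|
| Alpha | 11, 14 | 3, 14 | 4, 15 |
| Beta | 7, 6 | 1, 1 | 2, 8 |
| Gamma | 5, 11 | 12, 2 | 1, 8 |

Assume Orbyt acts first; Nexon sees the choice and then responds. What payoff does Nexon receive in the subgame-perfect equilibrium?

Backward induction with Orbyt moving first.
- X → Nexon plays Alpha (best of 11, 7, 5); Orbyt gets 14.
- Y → Nexon plays Gamma (best of 3, 1, 12); Orbyt gets 2.
- Z → Nexon plays Alpha (best of 4, 2, 1); Orbyt gets 15.
Orbyt's induced payoffs are 14, 2, 15, so Orbyt commits to Z. Subgame-perfect outcome: (Alpha, Z) with payoffs (4, 15).

4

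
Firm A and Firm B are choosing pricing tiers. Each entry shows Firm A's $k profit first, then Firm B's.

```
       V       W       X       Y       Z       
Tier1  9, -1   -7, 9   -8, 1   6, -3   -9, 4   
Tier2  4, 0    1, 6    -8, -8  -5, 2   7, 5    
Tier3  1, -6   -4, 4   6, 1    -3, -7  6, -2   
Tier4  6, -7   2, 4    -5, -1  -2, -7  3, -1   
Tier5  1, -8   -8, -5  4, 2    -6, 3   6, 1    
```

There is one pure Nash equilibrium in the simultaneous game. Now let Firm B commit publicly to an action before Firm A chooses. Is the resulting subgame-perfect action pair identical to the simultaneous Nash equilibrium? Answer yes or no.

Backward induction with Firm B moving first.
- V → Firm A plays Tier1 (best of 9, 4, 1, 6, 1); Firm B gets -1.
- W → Firm A plays Tier4 (best of -7, 1, -4, 2, -8); Firm B gets 4.
- X → Firm A plays Tier3 (best of -8, -8, 6, -5, 4); Firm B gets 1.
- Y → Firm A plays Tier1 (best of 6, -5, -3, -2, -6); Firm B gets -3.
- Z → Firm A plays Tier2 (best of -9, 7, 6, 3, 6); Firm B gets 5.
Maximizing over -1, 4, 1, -3, 5, Firm B chooses Z. Subgame-perfect outcome: (Tier2, Z) with payoffs (7, 5).
For the simultaneous game, intersect best replies.
Firm A's best replies: V→Tier1; W→Tier4; X→Tier3; Y→Tier1; Z→Tier2.
Firm B's best replies: Tier1→W; Tier2→W; Tier3→W; Tier4→W; Tier5→Y.
Only (Tier4, W) has each player best-responding; Nash payoffs (2, 4).
Sequential outcome (Tier2, Z) differs from the Nash profile (Tier4, W).

no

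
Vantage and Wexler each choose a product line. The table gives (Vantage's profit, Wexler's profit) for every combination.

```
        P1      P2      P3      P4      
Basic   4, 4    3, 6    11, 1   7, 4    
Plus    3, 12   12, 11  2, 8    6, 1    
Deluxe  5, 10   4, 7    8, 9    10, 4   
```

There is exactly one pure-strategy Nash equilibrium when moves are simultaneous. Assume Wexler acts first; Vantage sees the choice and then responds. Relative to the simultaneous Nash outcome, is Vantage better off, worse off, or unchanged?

Backward induction with Wexler moving first.
- P1: BR = Deluxe, leader payoff 10.
- P2: BR = Plus, leader payoff 11.
- P3: BR = Basic, leader payoff 1.
- P4: BR = Deluxe, leader payoff 4.
Maximizing over 10, 11, 1, 4, Wexler chooses P2. Subgame-perfect outcome: (Plus, P2) with payoffs (12, 11).
For the simultaneous game, intersect best replies.
Vantage's best replies: P1→Deluxe; P2→Plus; P3→Basic; P4→Deluxe.
Wexler's best replies: Basic→P2; Plus→P1; Deluxe→P1.
Only (Deluxe, P1) has each player best-responding; Nash payoffs (5, 10).
Vantage earns 12 sequentially versus 5 at the Nash outcome: better off.

better off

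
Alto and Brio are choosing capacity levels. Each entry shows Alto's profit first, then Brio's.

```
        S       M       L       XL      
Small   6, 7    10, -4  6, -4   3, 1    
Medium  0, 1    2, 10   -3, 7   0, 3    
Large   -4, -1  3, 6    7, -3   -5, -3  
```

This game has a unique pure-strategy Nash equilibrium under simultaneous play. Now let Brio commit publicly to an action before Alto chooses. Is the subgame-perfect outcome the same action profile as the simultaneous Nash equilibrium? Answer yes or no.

Alto best-responds to each possible Brio move:
- S: BR = Small, leader payoff 7.
- M: BR = Small, leader payoff -4.
- L: BR = Large, leader payoff -3.
- XL: BR = Small, leader payoff 1.
Maximizing over 7, -4, -3, 1, Brio chooses S. Subgame-perfect outcome: (Small, S) with payoffs (6, 7).
Now find the simultaneous Nash equilibrium.
Alto's best replies: S→Small; M→Small; L→Large; XL→Small.
Brio's best replies: Small→S; Medium→M; Large→M.
Only (Small, S) has each player best-responding; Nash payoffs (6, 7).
Sequential outcome (Small, S) coincides with the Nash profile (Small, S).

yes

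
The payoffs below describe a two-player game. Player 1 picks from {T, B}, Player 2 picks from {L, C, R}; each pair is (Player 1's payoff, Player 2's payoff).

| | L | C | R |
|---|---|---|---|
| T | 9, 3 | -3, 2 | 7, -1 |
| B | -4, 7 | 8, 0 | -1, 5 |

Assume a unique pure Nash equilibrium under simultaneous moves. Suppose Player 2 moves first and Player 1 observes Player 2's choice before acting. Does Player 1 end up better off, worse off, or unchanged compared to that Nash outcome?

Solve by backward induction (Player 2 leads).
- L → Player 1 plays T (best of 9, -4); Player 2 gets 3.
- C → Player 1 plays B (best of -3, 8); Player 2 gets 0.
- R → Player 1 plays T (best of 7, -1); Player 2 gets -1.
Player 2's induced payoffs are 3, 0, -1, so Player 2 commits to L. Subgame-perfect outcome: (T, L) with payoffs (9, 3).
Now find the simultaneous Nash equilibrium.
Player 1's best replies: L→T; C→B; R→T.
Player 2's best replies: T→L; B→L.
Only (T, L) has each player best-responding; Nash payoffs (9, 3).
Player 1 earns 9 sequentially versus 9 at the Nash outcome: unchanged.

unchanged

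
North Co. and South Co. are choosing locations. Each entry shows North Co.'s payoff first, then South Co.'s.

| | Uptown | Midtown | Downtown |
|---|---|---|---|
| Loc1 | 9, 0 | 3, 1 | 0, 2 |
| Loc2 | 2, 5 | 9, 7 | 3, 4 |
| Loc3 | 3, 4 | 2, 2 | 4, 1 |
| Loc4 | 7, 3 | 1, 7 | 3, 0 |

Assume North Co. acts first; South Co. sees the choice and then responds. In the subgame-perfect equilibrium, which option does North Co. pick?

Loc2

Work backward from South Co.'s decision.
- Loc1: BR = Downtown, leader payoff 0.
- Loc2: BR = Midtown, leader payoff 9.
- Loc3: BR = Uptown, leader payoff 3.
- Loc4: BR = Midtown, leader payoff 1.
North Co.'s induced payoffs are 0, 9, 3, 1, so North Co. commits to Loc2. Subgame-perfect outcome: (Loc2, Midtown) with payoffs (9, 7).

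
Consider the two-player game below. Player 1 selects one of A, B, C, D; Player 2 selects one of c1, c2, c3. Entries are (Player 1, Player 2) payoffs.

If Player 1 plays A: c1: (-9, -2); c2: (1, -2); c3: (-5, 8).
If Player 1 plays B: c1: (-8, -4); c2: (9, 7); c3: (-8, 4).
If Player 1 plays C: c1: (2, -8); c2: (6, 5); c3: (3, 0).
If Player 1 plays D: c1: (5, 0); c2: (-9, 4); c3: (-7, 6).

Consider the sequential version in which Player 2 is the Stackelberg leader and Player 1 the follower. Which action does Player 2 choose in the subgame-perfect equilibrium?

Work backward from Player 1's decision.
- c1: Player 1 compares -9, -8, 2, 5 and picks D; Player 2 would get 0.
- c2: Player 1 compares 1, 9, 6, -9 and picks B; Player 2 would get 7.
- c3: Player 1 compares -5, -8, 3, -7 and picks C; Player 2 would get 0.
Maximizing over 0, 7, 0, Player 2 chooses c2. Subgame-perfect outcome: (B, c2) with payoffs (9, 7).

c2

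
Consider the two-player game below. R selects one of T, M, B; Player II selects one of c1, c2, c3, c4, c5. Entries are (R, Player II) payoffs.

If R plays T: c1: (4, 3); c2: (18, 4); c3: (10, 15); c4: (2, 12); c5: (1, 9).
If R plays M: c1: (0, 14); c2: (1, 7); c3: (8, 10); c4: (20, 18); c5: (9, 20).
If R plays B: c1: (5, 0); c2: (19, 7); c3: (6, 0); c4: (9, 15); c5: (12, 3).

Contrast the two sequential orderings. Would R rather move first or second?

If R leads: Player II's best replies are T→c3, M→c5, B→c4; R's induced payoffs 10, 9, 9; outcome (T, c3), payoffs (10, 15).
If Player II leads: R's best replies are c1→B, c2→B, c3→T, c4→M, c5→B; Player II's induced payoffs 0, 7, 15, 18, 3; outcome (M, c4), payoffs (20, 18).
R gets 10 moving first and 20 moving second, so R prefers to move second.

second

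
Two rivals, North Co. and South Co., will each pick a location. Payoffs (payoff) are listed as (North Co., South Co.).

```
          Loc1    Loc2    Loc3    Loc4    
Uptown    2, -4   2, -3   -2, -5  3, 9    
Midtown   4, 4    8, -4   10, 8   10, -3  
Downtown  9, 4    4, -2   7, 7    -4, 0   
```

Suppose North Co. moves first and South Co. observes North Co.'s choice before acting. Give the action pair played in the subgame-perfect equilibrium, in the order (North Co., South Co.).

(Midtown, Loc3)

Work backward from South Co.'s decision.
- Uptown → South Co. plays Loc4 (best of -4, -3, -5, 9); North Co. gets 3.
- Midtown → South Co. plays Loc3 (best of 4, -4, 8, -3); North Co. gets 10.
- Downtown → South Co. plays Loc3 (best of 4, -2, 7, 0); North Co. gets 7.
Among 3, 10, 7, the best is 10 at Midtown. Subgame-perfect outcome: (Midtown, Loc3) with payoffs (10, 8).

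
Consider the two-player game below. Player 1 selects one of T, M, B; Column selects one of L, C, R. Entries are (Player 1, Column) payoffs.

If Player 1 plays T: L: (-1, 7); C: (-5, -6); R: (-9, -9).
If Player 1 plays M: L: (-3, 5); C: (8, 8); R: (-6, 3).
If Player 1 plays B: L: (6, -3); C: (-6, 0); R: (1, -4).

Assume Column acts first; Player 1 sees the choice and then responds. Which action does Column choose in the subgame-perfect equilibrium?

Solve by backward induction (Column leads).
- L: BR = B, leader payoff -3.
- C: BR = M, leader payoff 8.
- R: BR = B, leader payoff -4.
Among -3, 8, -4, the best is 8 at C. Subgame-perfect outcome: (M, C) with payoffs (8, 8).

C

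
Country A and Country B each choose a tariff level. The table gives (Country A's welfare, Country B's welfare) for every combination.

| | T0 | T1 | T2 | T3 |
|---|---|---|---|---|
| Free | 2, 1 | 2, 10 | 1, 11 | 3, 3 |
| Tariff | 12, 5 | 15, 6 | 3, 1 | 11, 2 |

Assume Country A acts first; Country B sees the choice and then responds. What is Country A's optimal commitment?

Backward induction with Country A moving first.
- Free → Country B plays T2 (best of 1, 10, 11, 3); Country A gets 1.
- Tariff → Country B plays T1 (best of 5, 6, 1, 2); Country A gets 15.
Country A's induced payoffs are 1, 15, so Country A commits to Tariff. Subgame-perfect outcome: (Tariff, T1) with payoffs (15, 6).

Tariff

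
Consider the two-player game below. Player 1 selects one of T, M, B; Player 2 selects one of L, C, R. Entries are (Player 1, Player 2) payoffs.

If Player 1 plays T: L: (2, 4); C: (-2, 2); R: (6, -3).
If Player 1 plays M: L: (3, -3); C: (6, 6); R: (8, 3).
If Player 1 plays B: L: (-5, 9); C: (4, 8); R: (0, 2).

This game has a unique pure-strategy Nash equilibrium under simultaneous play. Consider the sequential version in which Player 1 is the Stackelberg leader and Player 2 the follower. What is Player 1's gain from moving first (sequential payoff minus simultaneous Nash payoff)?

0

Solve by backward induction (Player 1 leads).
- T: Player 2 compares 4, 2, -3 and picks L; Player 1 would get 2.
- M: Player 2 compares -3, 6, 3 and picks C; Player 1 would get 6.
- B: Player 2 compares 9, 8, 2 and picks L; Player 1 would get -5.
Maximizing over 2, 6, -5, Player 1 chooses M. Subgame-perfect outcome: (M, C) with payoffs (6, 6).
Now find the simultaneous Nash equilibrium.
Player 1's best replies: L→M; C→M; R→M.
Player 2's best replies: T→L; M→C; B→L.
The unique mutual best reply is (M, C), giving (6, 6).
Player 1's commitment gain: 6 − 6 = 0.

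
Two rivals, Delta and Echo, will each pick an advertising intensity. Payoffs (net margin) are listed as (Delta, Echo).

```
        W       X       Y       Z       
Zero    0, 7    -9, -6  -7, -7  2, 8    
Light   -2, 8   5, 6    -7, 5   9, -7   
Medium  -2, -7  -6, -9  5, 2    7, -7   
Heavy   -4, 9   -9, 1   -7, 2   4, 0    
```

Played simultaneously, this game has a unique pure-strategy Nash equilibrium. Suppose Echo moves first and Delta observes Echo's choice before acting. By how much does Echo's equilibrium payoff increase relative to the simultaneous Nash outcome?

Work backward from Delta's decision.
- W: Delta compares 0, -2, -2, -4 and picks Zero; Echo would get 7.
- X: Delta compares -9, 5, -6, -9 and picks Light; Echo would get 6.
- Y: Delta compares -7, -7, 5, -7 and picks Medium; Echo would get 2.
- Z: Delta compares 2, 9, 7, 4 and picks Light; Echo would get -7.
Among 7, 6, 2, -7, the best is 7 at W. Subgame-perfect outcome: (Zero, W) with payoffs (0, 7).
For the simultaneous game, intersect best replies.
Delta's best replies: W→Zero; X→Light; Y→Medium; Z→Light.
Echo's best replies: Zero→Z; Light→W; Medium→Y; Heavy→W.
The unique mutual best reply is (Medium, Y), giving (5, 2).
Echo's commitment gain: 7 − 2 = 5.

5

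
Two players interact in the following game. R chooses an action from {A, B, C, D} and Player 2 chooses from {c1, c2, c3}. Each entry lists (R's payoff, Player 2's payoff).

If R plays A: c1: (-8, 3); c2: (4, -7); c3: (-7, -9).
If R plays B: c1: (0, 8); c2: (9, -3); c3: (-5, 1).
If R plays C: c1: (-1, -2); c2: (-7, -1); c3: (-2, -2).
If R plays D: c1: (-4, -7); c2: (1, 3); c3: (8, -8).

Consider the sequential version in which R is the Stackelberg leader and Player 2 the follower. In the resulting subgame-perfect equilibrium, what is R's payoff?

Backward induction with R moving first.
- A: Player 2 compares 3, -7, -9 and picks c1; R would get -8.
- B: Player 2 compares 8, -3, 1 and picks c1; R would get 0.
- C: Player 2 compares -2, -1, -2 and picks c2; R would get -7.
- D: Player 2 compares -7, 3, -8 and picks c2; R would get 1.
R's induced payoffs are -8, 0, -7, 1, so R commits to D. Subgame-perfect outcome: (D, c2) with payoffs (1, 3).

1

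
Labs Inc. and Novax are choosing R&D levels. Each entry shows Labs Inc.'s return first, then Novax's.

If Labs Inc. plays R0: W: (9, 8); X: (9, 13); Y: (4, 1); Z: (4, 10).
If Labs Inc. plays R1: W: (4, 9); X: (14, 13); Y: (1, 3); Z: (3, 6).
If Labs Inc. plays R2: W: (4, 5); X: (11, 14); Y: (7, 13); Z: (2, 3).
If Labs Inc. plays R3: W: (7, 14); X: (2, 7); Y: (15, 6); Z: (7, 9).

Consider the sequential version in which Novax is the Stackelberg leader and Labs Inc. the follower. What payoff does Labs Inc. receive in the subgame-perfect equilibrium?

Work backward from Labs Inc.'s decision.
- W → Labs Inc. plays R0 (best of 9, 4, 4, 7); Novax gets 8.
- X → Labs Inc. plays R1 (best of 9, 14, 11, 2); Novax gets 13.
- Y → Labs Inc. plays R3 (best of 4, 1, 7, 15); Novax gets 6.
- Z → Labs Inc. plays R3 (best of 4, 3, 2, 7); Novax gets 9.
Novax's induced payoffs are 8, 13, 6, 9, so Novax commits to X. Subgame-perfect outcome: (R1, X) with payoffs (14, 13).

14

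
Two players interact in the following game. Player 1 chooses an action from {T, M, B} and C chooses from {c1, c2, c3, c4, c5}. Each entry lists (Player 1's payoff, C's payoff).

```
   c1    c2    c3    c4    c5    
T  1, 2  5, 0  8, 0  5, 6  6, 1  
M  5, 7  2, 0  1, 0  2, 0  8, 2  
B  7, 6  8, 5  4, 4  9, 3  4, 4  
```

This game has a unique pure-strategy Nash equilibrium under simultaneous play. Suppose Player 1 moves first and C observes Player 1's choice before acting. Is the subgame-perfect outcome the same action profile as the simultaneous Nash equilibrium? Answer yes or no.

C best-responds to each possible Player 1 move:
- T: C compares 2, 0, 0, 6, 1 and picks c4; Player 1 would get 5.
- M: C compares 7, 0, 0, 0, 2 and picks c1; Player 1 would get 5.
- B: C compares 6, 5, 4, 3, 4 and picks c1; Player 1 would get 7.
Among 5, 5, 7, the best is 7 at B. Subgame-perfect outcome: (B, c1) with payoffs (7, 6).
Under simultaneous play:
Player 1's best replies: c1→B; c2→B; c3→T; c4→B; c5→M.
C's best replies: T→c4; M→c1; B→c1.
Only (B, c1) has each player best-responding; Nash payoffs (7, 6).
Sequential outcome (B, c1) coincides with the Nash profile (B, c1).

yes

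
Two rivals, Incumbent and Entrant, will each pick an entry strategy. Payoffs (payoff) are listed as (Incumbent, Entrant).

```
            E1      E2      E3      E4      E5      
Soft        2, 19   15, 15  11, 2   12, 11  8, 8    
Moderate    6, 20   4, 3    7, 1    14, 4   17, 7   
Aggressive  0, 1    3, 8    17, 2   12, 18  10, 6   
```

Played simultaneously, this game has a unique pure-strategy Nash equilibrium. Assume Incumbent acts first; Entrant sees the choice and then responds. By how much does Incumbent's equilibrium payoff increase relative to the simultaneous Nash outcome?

Work backward from Entrant's decision.
- Soft → Entrant plays E1 (best of 19, 15, 2, 11, 8); Incumbent gets 2.
- Moderate → Entrant plays E1 (best of 20, 3, 1, 4, 7); Incumbent gets 6.
- Aggressive → Entrant plays E4 (best of 1, 8, 2, 18, 6); Incumbent gets 12.
Among 2, 6, 12, the best is 12 at Aggressive. Subgame-perfect outcome: (Aggressive, E4) with payoffs (12, 18).
Now find the simultaneous Nash equilibrium.
Incumbent's best replies: E1→Moderate; E2→Soft; E3→Aggressive; E4→Moderate; E5→Moderate.
Entrant's best replies: Soft→E1; Moderate→E1; Aggressive→E4.
Only (Moderate, E1) has each player best-responding; Nash payoffs (6, 20).
Incumbent's commitment gain: 12 − 6 = 6.

6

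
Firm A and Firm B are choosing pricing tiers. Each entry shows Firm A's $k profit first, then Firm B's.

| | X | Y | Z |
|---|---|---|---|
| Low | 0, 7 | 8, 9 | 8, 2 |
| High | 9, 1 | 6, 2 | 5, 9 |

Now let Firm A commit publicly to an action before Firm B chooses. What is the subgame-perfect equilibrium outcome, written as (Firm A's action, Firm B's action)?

Backward induction with Firm A moving first.
- Low → Firm B plays Y (best of 7, 9, 2); Firm A gets 8.
- High → Firm B plays Z (best of 1, 2, 9); Firm A gets 5.
Firm A's induced payoffs are 8, 5, so Firm A commits to Low. Subgame-perfect outcome: (Low, Y) with payoffs (8, 9).

(Low, Y)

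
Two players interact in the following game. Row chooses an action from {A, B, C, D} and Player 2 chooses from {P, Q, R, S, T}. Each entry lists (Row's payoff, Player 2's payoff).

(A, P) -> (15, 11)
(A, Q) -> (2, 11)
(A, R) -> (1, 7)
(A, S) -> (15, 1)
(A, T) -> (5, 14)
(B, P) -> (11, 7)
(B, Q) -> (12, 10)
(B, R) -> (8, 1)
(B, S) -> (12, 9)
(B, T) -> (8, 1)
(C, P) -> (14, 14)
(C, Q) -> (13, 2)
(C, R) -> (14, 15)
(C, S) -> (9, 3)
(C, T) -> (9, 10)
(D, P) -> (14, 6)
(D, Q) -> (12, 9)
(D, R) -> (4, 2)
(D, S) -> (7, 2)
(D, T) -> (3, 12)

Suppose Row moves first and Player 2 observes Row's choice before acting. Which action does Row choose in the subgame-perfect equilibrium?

Solve by backward induction (Row leads).
- A: Player 2 compares 11, 11, 7, 1, 14 and picks T; Row would get 5.
- B: Player 2 compares 7, 10, 1, 9, 1 and picks Q; Row would get 12.
- C: Player 2 compares 14, 2, 15, 3, 10 and picks R; Row would get 14.
- D: Player 2 compares 6, 9, 2, 2, 12 and picks T; Row would get 3.
Maximizing over 5, 12, 14, 3, Row chooses C. Subgame-perfect outcome: (C, R) with payoffs (14, 15).

C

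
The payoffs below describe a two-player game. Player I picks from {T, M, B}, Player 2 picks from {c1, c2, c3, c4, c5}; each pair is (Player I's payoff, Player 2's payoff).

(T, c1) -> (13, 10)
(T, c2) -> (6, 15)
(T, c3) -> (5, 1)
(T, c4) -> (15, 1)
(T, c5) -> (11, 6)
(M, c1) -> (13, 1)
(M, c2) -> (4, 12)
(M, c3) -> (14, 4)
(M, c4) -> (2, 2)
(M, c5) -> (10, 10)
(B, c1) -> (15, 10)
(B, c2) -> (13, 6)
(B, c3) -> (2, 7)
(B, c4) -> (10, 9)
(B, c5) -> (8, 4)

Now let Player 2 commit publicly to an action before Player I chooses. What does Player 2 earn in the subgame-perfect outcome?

10

Player I best-responds to each possible Player 2 move:
- c1: Player I compares 13, 13, 15 and picks B; Player 2 would get 10.
- c2: Player I compares 6, 4, 13 and picks B; Player 2 would get 6.
- c3: Player I compares 5, 14, 2 and picks M; Player 2 would get 4.
- c4: Player I compares 15, 2, 10 and picks T; Player 2 would get 1.
- c5: Player I compares 11, 10, 8 and picks T; Player 2 would get 6.
Among 10, 6, 4, 1, 6, the best is 10 at c1. Subgame-perfect outcome: (B, c1) with payoffs (15, 10).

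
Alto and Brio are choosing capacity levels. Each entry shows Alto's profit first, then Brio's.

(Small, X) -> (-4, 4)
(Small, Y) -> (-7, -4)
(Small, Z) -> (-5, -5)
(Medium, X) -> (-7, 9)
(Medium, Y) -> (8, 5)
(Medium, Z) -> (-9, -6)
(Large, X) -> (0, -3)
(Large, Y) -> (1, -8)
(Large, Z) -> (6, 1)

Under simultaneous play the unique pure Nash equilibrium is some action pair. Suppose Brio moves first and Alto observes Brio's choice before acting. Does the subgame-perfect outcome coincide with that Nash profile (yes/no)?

Backward induction with Brio moving first.
- X: BR = Large, leader payoff -3.
- Y: BR = Medium, leader payoff 5.
- Z: BR = Large, leader payoff 1.
Among -3, 5, 1, the best is 5 at Y. Subgame-perfect outcome: (Medium, Y) with payoffs (8, 5).
Now find the simultaneous Nash equilibrium.
Alto's best replies: X→Large; Y→Medium; Z→Large.
Brio's best replies: Small→X; Medium→X; Large→Z.
Only (Large, Z) has each player best-responding; Nash payoffs (6, 1).
Sequential outcome (Medium, Y) differs from the Nash profile (Large, Z).

no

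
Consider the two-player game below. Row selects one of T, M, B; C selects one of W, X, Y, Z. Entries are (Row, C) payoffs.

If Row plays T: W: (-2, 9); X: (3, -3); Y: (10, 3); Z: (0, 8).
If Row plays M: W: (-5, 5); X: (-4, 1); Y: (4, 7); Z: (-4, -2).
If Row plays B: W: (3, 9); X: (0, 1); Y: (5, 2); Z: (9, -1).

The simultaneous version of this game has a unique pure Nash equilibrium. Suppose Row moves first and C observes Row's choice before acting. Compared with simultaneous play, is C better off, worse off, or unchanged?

worse off

Backward induction with Row moving first.
- T: C compares 9, -3, 3, 8 and picks W; Row would get -2.
- M: C compares 5, 1, 7, -2 and picks Y; Row would get 4.
- B: C compares 9, 1, 2, -1 and picks W; Row would get 3.
Maximizing over -2, 4, 3, Row chooses M. Subgame-perfect outcome: (M, Y) with payoffs (4, 7).
Under simultaneous play:
Row's best replies: W→B; X→T; Y→T; Z→B.
C's best replies: T→W; M→Y; B→W.
The unique mutual best reply is (B, W), giving (3, 9).
C earns 7 sequentially versus 9 at the Nash outcome: worse off.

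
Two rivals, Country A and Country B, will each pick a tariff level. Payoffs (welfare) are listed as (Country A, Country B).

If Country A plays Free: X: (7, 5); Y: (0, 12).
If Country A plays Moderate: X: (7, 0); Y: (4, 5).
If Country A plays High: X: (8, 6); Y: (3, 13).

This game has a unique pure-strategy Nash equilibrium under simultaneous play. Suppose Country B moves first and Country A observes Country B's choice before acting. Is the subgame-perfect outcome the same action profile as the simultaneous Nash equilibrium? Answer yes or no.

Country A best-responds to each possible Country B move:
- X → Country A plays High (best of 7, 7, 8); Country B gets 6.
- Y → Country A plays Moderate (best of 0, 4, 3); Country B gets 5.
Among 6, 5, the best is 6 at X. Subgame-perfect outcome: (High, X) with payoffs (8, 6).
Now find the simultaneous Nash equilibrium.
Country A's best replies: X→High; Y→Moderate.
Country B's best replies: Free→Y; Moderate→Y; High→Y.
Only (Moderate, Y) has each player best-responding; Nash payoffs (4, 5).
Sequential outcome (High, X) differs from the Nash profile (Moderate, Y).

no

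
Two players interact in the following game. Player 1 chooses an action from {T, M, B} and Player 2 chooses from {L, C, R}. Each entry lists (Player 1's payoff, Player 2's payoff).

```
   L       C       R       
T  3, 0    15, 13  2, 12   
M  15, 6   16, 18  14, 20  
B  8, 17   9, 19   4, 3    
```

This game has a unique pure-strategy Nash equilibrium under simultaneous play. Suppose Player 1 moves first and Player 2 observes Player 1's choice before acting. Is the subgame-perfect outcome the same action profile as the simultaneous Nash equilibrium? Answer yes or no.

Player 2 best-responds to each possible Player 1 move:
- T → Player 2 plays C (best of 0, 13, 12); Player 1 gets 15.
- M → Player 2 plays R (best of 6, 18, 20); Player 1 gets 14.
- B → Player 2 plays C (best of 17, 19, 3); Player 1 gets 9.
Among 15, 14, 9, the best is 15 at T. Subgame-perfect outcome: (T, C) with payoffs (15, 13).
Under simultaneous play:
Player 1's best replies: L→M; C→M; R→M.
Player 2's best replies: T→C; M→R; B→C.
Only (M, R) has each player best-responding; Nash payoffs (14, 20).
Sequential outcome (T, C) differs from the Nash profile (M, R).

no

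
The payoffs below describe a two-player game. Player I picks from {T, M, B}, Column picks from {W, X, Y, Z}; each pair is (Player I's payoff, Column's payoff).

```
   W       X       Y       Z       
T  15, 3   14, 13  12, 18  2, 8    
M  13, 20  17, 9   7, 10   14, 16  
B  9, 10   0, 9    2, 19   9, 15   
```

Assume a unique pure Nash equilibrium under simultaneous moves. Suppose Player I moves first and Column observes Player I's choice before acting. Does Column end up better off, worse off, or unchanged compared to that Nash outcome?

Column best-responds to each possible Player I move:
- T: BR = Y, leader payoff 12.
- M: BR = W, leader payoff 13.
- B: BR = Y, leader payoff 2.
Among 12, 13, 2, the best is 13 at M. Subgame-perfect outcome: (M, W) with payoffs (13, 20).
For the simultaneous game, intersect best replies.
Player I's best replies: W→T; X→M; Y→T; Z→M.
Column's best replies: T→Y; M→W; B→Y.
The unique mutual best reply is (T, Y), giving (12, 18).
Column earns 20 sequentially versus 18 at the Nash outcome: better off.

better off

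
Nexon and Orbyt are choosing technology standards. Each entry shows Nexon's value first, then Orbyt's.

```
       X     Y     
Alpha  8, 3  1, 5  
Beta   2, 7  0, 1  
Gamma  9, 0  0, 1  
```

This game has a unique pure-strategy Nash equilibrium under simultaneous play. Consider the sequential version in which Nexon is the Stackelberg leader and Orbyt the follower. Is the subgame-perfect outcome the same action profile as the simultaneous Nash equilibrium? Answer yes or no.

Backward induction with Nexon moving first.
- Alpha: Orbyt compares 3, 5 and picks Y; Nexon would get 1.
- Beta: Orbyt compares 7, 1 and picks X; Nexon would get 2.
- Gamma: Orbyt compares 0, 1 and picks Y; Nexon would get 0.
Among 1, 2, 0, the best is 2 at Beta. Subgame-perfect outcome: (Beta, X) with payoffs (2, 7).
For the simultaneous game, intersect best replies.
Nexon's best replies: X→Gamma; Y→Alpha.
Orbyt's best replies: Alpha→Y; Beta→X; Gamma→Y.
The unique mutual best reply is (Alpha, Y), giving (1, 5).
Sequential outcome (Beta, X) differs from the Nash profile (Alpha, Y).

no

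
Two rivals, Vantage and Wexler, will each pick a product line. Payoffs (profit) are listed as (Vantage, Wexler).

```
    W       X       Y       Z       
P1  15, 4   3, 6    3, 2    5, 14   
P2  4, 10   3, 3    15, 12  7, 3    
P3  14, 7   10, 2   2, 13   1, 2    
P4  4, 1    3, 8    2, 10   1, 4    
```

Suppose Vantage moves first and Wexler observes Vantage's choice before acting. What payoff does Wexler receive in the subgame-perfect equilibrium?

12

Wexler best-responds to each possible Vantage move:
- P1 → Wexler plays Z (best of 4, 6, 2, 14); Vantage gets 5.
- P2 → Wexler plays Y (best of 10, 3, 12, 3); Vantage gets 15.
- P3 → Wexler plays Y (best of 7, 2, 13, 2); Vantage gets 2.
- P4 → Wexler plays Y (best of 1, 8, 10, 4); Vantage gets 2.
Maximizing over 5, 15, 2, 2, Vantage chooses P2. Subgame-perfect outcome: (P2, Y) with payoffs (15, 12).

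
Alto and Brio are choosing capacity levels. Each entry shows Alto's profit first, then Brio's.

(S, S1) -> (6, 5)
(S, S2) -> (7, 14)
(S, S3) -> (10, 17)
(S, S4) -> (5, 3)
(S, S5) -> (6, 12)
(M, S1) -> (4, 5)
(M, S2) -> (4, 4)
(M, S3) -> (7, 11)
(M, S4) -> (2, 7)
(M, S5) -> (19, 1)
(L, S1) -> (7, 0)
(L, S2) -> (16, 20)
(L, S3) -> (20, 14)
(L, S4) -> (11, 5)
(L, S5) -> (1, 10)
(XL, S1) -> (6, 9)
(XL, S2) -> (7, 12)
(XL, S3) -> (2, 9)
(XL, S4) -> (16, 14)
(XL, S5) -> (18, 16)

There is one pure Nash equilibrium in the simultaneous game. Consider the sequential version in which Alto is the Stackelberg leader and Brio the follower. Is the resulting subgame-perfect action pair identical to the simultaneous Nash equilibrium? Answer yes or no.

no

Brio best-responds to each possible Alto move:
- S: Brio compares 5, 14, 17, 3, 12 and picks S3; Alto would get 10.
- M: Brio compares 5, 4, 11, 7, 1 and picks S3; Alto would get 7.
- L: Brio compares 0, 20, 14, 5, 10 and picks S2; Alto would get 16.
- XL: Brio compares 9, 12, 9, 14, 16 and picks S5; Alto would get 18.
Alto's induced payoffs are 10, 7, 16, 18, so Alto commits to XL. Subgame-perfect outcome: (XL, S5) with payoffs (18, 16).
Now find the simultaneous Nash equilibrium.
Alto's best replies: S1→L; S2→L; S3→L; S4→XL; S5→M.
Brio's best replies: S→S3; M→S3; L→S2; XL→S5.
The unique mutual best reply is (L, S2), giving (16, 20).
Sequential outcome (XL, S5) differs from the Nash profile (L, S2).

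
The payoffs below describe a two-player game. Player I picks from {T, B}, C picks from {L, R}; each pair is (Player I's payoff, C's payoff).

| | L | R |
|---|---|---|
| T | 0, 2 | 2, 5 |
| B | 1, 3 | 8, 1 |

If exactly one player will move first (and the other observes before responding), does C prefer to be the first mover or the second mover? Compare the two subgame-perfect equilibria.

second

If Player I leads: C's best replies are T→R, B→L; Player I's induced payoffs 2, 1; outcome (T, R), payoffs (2, 5).
If C leads: Player I's best replies are L→B, R→B; C's induced payoffs 3, 1; outcome (B, L), payoffs (1, 3).
C gets 3 moving first and 5 moving second, so C prefers to move second.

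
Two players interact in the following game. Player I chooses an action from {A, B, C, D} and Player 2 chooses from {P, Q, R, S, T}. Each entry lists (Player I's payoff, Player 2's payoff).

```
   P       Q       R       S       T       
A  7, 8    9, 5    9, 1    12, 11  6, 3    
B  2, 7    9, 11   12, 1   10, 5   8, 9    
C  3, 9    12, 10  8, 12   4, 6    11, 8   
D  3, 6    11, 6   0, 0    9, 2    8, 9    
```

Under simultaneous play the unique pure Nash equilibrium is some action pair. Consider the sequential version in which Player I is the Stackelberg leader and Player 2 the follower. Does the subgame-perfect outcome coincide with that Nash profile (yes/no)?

yes

Player 2 best-responds to each possible Player I move:
- A: BR = S, leader payoff 12.
- B: BR = Q, leader payoff 9.
- C: BR = R, leader payoff 8.
- D: BR = T, leader payoff 8.
Maximizing over 12, 9, 8, 8, Player I chooses A. Subgame-perfect outcome: (A, S) with payoffs (12, 11).
Now find the simultaneous Nash equilibrium.
Player I's best replies: P→A; Q→C; R→B; S→A; T→C.
Player 2's best replies: A→S; B→Q; C→R; D→T.
The unique mutual best reply is (A, S), giving (12, 11).
Sequential outcome (A, S) coincides with the Nash profile (A, S).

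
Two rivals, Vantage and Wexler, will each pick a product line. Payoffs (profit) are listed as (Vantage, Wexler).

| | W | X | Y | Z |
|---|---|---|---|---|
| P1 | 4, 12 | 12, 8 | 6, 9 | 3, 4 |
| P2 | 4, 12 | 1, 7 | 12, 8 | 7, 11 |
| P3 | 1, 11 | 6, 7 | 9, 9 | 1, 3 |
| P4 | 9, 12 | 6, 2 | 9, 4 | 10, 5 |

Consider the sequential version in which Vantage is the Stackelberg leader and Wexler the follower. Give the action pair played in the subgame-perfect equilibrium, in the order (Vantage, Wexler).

(P4, W)

Backward induction with Vantage moving first.
- P1 → Wexler plays W (best of 12, 8, 9, 4); Vantage gets 4.
- P2 → Wexler plays W (best of 12, 7, 8, 11); Vantage gets 4.
- P3 → Wexler plays W (best of 11, 7, 9, 3); Vantage gets 1.
- P4 → Wexler plays W (best of 12, 2, 4, 5); Vantage gets 9.
Among 4, 4, 1, 9, the best is 9 at P4. Subgame-perfect outcome: (P4, W) with payoffs (9, 12).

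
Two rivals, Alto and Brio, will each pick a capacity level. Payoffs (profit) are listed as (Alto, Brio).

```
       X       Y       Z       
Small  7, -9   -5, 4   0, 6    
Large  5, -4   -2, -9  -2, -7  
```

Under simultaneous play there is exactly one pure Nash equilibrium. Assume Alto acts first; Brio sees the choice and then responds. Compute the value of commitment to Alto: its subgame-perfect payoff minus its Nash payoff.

Backward induction with Alto moving first.
- Small: BR = Z, leader payoff 0.
- Large: BR = X, leader payoff 5.
Among 0, 5, the best is 5 at Large. Subgame-perfect outcome: (Large, X) with payoffs (5, -4).
For the simultaneous game, intersect best replies.
Alto's best replies: X→Small; Y→Large; Z→Small.
Brio's best replies: Small→Z; Large→X.
Only (Small, Z) has each player best-responding; Nash payoffs (0, 6).
Alto's commitment gain: 5 − 0 = 5.

5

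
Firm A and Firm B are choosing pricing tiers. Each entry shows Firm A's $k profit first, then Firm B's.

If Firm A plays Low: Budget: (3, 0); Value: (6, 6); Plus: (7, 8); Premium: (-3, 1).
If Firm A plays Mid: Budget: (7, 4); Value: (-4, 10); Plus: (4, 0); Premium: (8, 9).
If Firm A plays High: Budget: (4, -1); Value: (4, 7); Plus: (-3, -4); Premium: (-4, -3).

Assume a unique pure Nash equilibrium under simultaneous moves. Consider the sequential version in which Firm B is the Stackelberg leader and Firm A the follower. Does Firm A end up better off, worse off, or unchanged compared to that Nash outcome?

better off

Solve by backward induction (Firm B leads).
- Budget → Firm A plays Mid (best of 3, 7, 4); Firm B gets 4.
- Value → Firm A plays Low (best of 6, -4, 4); Firm B gets 6.
- Plus → Firm A plays Low (best of 7, 4, -3); Firm B gets 8.
- Premium → Firm A plays Mid (best of -3, 8, -4); Firm B gets 9.
Maximizing over 4, 6, 8, 9, Firm B chooses Premium. Subgame-perfect outcome: (Mid, Premium) with payoffs (8, 9).
Under simultaneous play:
Firm A's best replies: Budget→Mid; Value→Low; Plus→Low; Premium→Mid.
Firm B's best replies: Low→Plus; Mid→Value; High→Value.
Only (Low, Plus) has each player best-responding; Nash payoffs (7, 8).
Firm A earns 8 sequentially versus 7 at the Nash outcome: better off.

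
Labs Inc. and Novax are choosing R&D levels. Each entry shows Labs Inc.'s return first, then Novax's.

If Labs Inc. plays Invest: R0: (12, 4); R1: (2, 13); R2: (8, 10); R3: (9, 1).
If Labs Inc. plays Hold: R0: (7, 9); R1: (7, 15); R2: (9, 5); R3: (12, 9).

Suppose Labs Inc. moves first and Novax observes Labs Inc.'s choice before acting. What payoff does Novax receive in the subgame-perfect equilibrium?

Novax best-responds to each possible Labs Inc. move:
- Invest: Novax compares 4, 13, 10, 1 and picks R1; Labs Inc. would get 2.
- Hold: Novax compares 9, 15, 5, 9 and picks R1; Labs Inc. would get 7.
Maximizing over 2, 7, Labs Inc. chooses Hold. Subgame-perfect outcome: (Hold, R1) with payoffs (7, 15).

15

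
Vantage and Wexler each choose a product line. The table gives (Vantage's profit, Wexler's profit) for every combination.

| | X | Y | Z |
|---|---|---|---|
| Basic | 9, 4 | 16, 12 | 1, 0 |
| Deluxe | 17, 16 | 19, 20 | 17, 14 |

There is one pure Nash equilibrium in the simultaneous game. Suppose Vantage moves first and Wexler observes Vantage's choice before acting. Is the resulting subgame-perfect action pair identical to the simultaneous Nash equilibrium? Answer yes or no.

Wexler best-responds to each possible Vantage move:
- Basic: Wexler compares 4, 12, 0 and picks Y; Vantage would get 16.
- Deluxe: Wexler compares 16, 20, 14 and picks Y; Vantage would get 19.
Maximizing over 16, 19, Vantage chooses Deluxe. Subgame-perfect outcome: (Deluxe, Y) with payoffs (19, 20).
For the simultaneous game, intersect best replies.
Vantage's best replies: X→Deluxe; Y→Deluxe; Z→Deluxe.
Wexler's best replies: Basic→Y; Deluxe→Y.
The unique mutual best reply is (Deluxe, Y), giving (19, 20).
Sequential outcome (Deluxe, Y) coincides with the Nash profile (Deluxe, Y).

yes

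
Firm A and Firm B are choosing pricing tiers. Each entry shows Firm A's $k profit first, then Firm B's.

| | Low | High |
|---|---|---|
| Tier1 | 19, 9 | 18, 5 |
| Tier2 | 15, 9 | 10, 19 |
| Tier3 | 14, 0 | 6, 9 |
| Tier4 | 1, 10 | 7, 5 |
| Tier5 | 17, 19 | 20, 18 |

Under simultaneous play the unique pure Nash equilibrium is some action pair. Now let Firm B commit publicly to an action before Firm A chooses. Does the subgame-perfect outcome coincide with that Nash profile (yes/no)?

Firm A best-responds to each possible Firm B move:
- Low: BR = Tier1, leader payoff 9.
- High: BR = Tier5, leader payoff 18.
Maximizing over 9, 18, Firm B chooses High. Subgame-perfect outcome: (Tier5, High) with payoffs (20, 18).
Now find the simultaneous Nash equilibrium.
Firm A's best replies: Low→Tier1; High→Tier5.
Firm B's best replies: Tier1→Low; Tier2→High; Tier3→High; Tier4→Low; Tier5→Low.
The unique mutual best reply is (Tier1, Low), giving (19, 9).
Sequential outcome (Tier5, High) differs from the Nash profile (Tier1, Low).

no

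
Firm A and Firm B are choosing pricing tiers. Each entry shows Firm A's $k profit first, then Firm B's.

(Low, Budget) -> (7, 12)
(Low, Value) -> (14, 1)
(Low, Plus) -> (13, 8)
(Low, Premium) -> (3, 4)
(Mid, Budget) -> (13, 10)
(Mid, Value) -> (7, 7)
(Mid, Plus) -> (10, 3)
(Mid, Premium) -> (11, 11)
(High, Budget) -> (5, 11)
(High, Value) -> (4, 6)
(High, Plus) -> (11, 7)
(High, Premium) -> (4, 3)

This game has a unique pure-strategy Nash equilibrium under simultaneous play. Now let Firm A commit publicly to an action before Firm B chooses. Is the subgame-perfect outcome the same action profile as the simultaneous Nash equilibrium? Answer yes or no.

Firm B best-responds to each possible Firm A move:
- Low: BR = Budget, leader payoff 7.
- Mid: BR = Premium, leader payoff 11.
- High: BR = Budget, leader payoff 5.
Maximizing over 7, 11, 5, Firm A chooses Mid. Subgame-perfect outcome: (Mid, Premium) with payoffs (11, 11).
For the simultaneous game, intersect best replies.
Firm A's best replies: Budget→Mid; Value→Low; Plus→Low; Premium→Mid.
Firm B's best replies: Low→Budget; Mid→Premium; High→Budget.
The unique mutual best reply is (Mid, Premium), giving (11, 11).
Sequential outcome (Mid, Premium) coincides with the Nash profile (Mid, Premium).

yes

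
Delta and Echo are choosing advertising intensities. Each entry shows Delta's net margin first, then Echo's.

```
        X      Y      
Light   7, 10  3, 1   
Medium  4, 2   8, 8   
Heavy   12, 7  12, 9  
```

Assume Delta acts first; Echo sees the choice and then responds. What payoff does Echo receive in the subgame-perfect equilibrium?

Work backward from Echo's decision.
- Light: Echo compares 10, 1 and picks X; Delta would get 7.
- Medium: Echo compares 2, 8 and picks Y; Delta would get 8.
- Heavy: Echo compares 7, 9 and picks Y; Delta would get 12.
Delta's induced payoffs are 7, 8, 12, so Delta commits to Heavy. Subgame-perfect outcome: (Heavy, Y) with payoffs (12, 9).

9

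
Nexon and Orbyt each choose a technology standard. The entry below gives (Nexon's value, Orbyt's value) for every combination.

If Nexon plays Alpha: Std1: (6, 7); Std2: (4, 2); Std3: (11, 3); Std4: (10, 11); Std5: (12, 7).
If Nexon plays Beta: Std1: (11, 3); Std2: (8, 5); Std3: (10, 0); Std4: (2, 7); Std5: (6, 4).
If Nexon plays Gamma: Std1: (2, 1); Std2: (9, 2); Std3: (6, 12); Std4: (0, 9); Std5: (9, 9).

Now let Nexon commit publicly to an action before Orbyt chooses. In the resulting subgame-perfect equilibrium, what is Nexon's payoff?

Backward induction with Nexon moving first.
- Alpha: Orbyt compares 7, 2, 3, 11, 7 and picks Std4; Nexon would get 10.
- Beta: Orbyt compares 3, 5, 0, 7, 4 and picks Std4; Nexon would get 2.
- Gamma: Orbyt compares 1, 2, 12, 9, 9 and picks Std3; Nexon would get 6.
Maximizing over 10, 2, 6, Nexon chooses Alpha. Subgame-perfect outcome: (Alpha, Std4) with payoffs (10, 11).

10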